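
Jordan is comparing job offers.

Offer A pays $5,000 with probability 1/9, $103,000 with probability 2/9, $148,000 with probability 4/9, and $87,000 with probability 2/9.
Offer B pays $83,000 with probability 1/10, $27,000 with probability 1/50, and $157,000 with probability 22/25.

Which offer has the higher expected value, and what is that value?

Offer B ($147,000)

Offer A = 1/9 × 5000 + 2/9 × 103000 + 4/9 × 148000 + 2/9 × 87000 = 555.5556 + 22888.8889 + 65777.7778 + 19333.3333 = 108555.5556
Offer B = 1/10 × 83000 + 1/50 × 27000 + 22/25 × 157000 = 8300 + 540 + 138160 = 147000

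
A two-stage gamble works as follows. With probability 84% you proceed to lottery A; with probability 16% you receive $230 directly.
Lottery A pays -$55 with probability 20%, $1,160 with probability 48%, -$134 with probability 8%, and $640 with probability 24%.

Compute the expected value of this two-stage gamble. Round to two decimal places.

EV(A) = 0.2 × (-55) + 0.48 × 1160 + 0.08 × (-134) + 0.24 × 640 = -11 + 556.8 − 10.72 + 153.6 = 688.68
Branch B: 230 (certain)
Overall = 0.84 × 688.68 + 0.16 × 230 = 578.4912 + 36.8 = 615.2912

$615.29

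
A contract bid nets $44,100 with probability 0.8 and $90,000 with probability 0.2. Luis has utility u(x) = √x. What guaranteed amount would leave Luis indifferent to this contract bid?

$51,984

E[u] = 0.8·√44100 + 0.2·√90000 = 0.8·210 + 0.2·300 = 228
CE = (228)² = 51984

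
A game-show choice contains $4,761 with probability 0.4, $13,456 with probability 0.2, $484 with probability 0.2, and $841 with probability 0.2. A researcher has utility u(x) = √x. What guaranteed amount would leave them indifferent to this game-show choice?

$3,721

E[u] = 0.4·√4761 + 0.2·√13456 + 0.2·√484 + 0.2·√841 = 0.4·69 + 0.2·116 + 0.2·22 + 0.2·29 = 61
CE = (61)² = 3721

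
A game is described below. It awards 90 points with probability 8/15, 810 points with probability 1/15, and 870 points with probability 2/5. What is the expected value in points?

EV = 8/15 × 90 + 1/15 × 810 + 2/5 × 870 = 48 + 54 + 348 = 450

450 points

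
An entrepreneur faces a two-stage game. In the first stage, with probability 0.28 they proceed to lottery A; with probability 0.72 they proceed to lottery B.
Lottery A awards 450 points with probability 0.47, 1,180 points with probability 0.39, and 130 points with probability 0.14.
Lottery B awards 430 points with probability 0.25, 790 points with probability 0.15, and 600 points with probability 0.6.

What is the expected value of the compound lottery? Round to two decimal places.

615.09 points

EV(A) = 0.47 × 450 + 0.39 × 1180 + 0.14 × 130 = 211.5 + 460.2 + 18.2 = 689.9
EV(B) = 0.25 × 430 + 0.15 × 790 + 0.6 × 600 = 107.5 + 118.5 + 360 = 586
Overall = 0.28 × 689.9 + 0.72 × 586 = 193.172 + 421.92 = 615.092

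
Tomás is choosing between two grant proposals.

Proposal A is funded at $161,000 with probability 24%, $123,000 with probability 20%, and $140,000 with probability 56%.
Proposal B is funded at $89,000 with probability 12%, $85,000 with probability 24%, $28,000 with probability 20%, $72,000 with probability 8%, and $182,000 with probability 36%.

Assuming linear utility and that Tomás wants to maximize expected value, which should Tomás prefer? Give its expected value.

Proposal A ($141,640)

Proposal A = 0.24 × 161000 + 0.2 × 123000 + 0.56 × 140000 = 38640 + 24600 + 78400 = 141640
Proposal B = 0.12 × 89000 + 0.24 × 85000 + 0.2 × 28000 + 0.08 × 72000 + 0.36 × 182000 = 10680 + 20400 + 5600 + 5760 + 65520 = 107960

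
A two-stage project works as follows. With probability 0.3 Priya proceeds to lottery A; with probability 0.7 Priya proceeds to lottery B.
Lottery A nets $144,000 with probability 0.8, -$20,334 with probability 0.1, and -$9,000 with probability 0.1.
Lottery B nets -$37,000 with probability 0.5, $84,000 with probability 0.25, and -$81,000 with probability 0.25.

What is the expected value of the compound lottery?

EV(A) = 0.8 × 144000 + 0.1 × (-20334) + 0.1 × (-9000) = 115200 − 2033.4 − 900 = 112266.6
EV(B) = 0.5 × (-37000) + 0.25 × 84000 + 0.25 × (-81000) = -18500 + 21000 − 20250 = -17750
Overall = 0.3 × 112266.6 + 0.7 × (-17750) = 33679.98 − 12425 = 21254.98

$21,254.98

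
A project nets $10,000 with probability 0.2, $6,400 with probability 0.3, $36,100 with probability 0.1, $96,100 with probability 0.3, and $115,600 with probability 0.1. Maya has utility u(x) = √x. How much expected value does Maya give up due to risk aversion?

E[u] = 0.2·√10000 + 0.3·√6400 + 0.1·√36100 + 0.3·√96100 + 0.1·√115600 = 0.2·100 + 0.3·80 + 0.1·190 + 0.3·310 + 0.1·340 = 190
CE = (190)² = 36100
Risk premium = EV − CE = 47920 − 36100 = 11820

$11,820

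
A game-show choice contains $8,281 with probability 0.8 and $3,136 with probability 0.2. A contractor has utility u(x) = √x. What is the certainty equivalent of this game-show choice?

$7,056

E[u] = 0.8·√8281 + 0.2·√3136 = 0.8·91 + 0.2·56 = 84
CE = (84)² = 7056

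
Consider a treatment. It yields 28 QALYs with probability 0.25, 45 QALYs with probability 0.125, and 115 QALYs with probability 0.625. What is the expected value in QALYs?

EV = 0.25 × 28 + 0.125 × 45 + 0.625 × 115 = 7 + 5.625 + 71.875 = 84.5

84.5 QALYs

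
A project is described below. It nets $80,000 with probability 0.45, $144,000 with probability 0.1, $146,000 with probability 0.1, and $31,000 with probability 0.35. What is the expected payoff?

EV = 0.45 × 80000 + 0.1 × 144000 + 0.1 × 146000 + 0.35 × 31000 = 36000 + 14400 + 14600 + 10850 = 75850

$75,850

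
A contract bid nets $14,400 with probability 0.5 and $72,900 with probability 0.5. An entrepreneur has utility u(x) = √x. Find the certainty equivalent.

E[u] = 0.5·√14400 + 0.5·√72900 = 0.5·120 + 0.5·270 = 195
CE = (195)² = 38025

$38,025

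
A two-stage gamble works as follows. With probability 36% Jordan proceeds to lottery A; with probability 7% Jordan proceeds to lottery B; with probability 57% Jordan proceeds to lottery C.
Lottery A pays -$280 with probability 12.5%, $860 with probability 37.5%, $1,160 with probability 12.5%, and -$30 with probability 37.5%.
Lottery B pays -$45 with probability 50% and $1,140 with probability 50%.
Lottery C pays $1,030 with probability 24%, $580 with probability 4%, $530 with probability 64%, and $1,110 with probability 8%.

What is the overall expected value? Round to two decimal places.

$588.06

EV(A) = 0.125 × (-280) + 0.375 × 860 + 0.125 × 1160 + 0.375 × (-30) = -35 + 322.5 + 145 − 11.25 = 421.25
EV(B) = 0.5 × (-45) + 0.5 × 1140 = -22.5 + 570 = 547.5
EV(C) = 0.24 × 1030 + 0.04 × 580 + 0.64 × 530 + 0.08 × 1110 = 247.2 + 23.2 + 339.2 + 88.8 = 698.4
Overall = 0.36 × 421.25 + 0.07 × 547.5 + 0.57 × 698.4 = 151.65 + 38.325 + 398.088 = 588.063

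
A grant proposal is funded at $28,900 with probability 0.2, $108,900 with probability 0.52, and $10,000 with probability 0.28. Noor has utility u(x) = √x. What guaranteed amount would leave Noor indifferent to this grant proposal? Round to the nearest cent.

E[u] = 0.2·√28900 + 0.52·√108900 + 0.28·√10000 = 0.2·170 + 0.52·330 + 0.28·100 = 233.6
CE = (233.6)² = 54568.96

$54,568.96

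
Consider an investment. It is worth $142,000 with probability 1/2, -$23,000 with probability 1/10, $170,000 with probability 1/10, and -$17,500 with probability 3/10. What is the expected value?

$80,450

EV = 1/2 × 142000 + 1/10 × (-23000) + 1/10 × 170000 + 3/10 × (-17500) = 71000 − 2300 + 17000 − 5250 = 80450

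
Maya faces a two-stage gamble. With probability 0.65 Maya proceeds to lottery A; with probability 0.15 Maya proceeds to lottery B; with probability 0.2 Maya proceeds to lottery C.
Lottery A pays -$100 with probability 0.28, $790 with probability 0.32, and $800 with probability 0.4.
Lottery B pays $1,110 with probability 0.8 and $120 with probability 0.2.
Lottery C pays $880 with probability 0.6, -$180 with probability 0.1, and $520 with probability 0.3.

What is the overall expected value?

EV(A) = 0.28 × (-100) + 0.32 × 790 + 0.4 × 800 = -28 + 252.8 + 320 = 544.8
EV(B) = 0.8 × 1110 + 0.2 × 120 = 888 + 24 = 912
EV(C) = 0.6 × 880 + 0.1 × (-180) + 0.3 × 520 = 528 − 18 + 156 = 666
Overall = 0.65 × 544.8 + 0.15 × 912 + 0.2 × 666 = 354.12 + 136.8 + 133.2 = 624.12

$624.12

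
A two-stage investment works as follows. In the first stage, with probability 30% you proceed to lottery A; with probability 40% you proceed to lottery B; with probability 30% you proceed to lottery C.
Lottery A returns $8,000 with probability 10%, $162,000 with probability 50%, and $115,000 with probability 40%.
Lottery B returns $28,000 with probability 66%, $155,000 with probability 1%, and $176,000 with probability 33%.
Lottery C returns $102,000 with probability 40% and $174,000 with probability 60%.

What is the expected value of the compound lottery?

$113,144

EV(A) = 0.1 × 8000 + 0.5 × 162000 + 0.4 × 115000 = 800 + 81000 + 46000 = 127800
EV(B) = 0.66 × 28000 + 0.01 × 155000 + 0.33 × 176000 = 18480 + 1550 + 58080 = 78110
EV(C) = 0.4 × 102000 + 0.6 × 174000 = 40800 + 104400 = 145200
Overall = 0.3 × 127800 + 0.4 × 78110 + 0.3 × 145200 = 38340 + 31244 + 43560 = 113144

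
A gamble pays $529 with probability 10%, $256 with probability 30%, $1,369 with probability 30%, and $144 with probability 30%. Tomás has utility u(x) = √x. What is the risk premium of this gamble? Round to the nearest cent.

$108.36

E[u] = 0.1·√529 + 0.3·√256 + 0.3·√1369 + 0.3·√144 = 0.1·23 + 0.3·16 + 0.3·37 + 0.3·12 = 21.8
CE = (21.8)² = 475.24
Risk premium = EV − CE = 583.6 − 475.24 = 108.36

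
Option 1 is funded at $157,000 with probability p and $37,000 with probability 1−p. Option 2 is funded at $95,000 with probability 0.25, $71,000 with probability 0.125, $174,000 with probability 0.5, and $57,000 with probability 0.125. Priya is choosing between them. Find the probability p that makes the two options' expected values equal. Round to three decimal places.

EV(Option 2) = 0.25 × 95000 + 0.125 × 71000 + 0.5 × 174000 + 0.125 × 57000 = 23750 + 8875 + 87000 + 7125 = 126750
p·157000 + (1−p)·37000 = 126750
120000p + 37000 = 126750
p = (126750 − 37000) / 120000

p = 0.748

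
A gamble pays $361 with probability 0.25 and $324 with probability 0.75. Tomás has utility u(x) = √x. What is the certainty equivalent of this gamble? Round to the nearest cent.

$333.06

E[u] = 0.25·√361 + 0.75·√324 = 0.25·19 + 0.75·18 = 18.25
CE = (18.25)² = 333.0625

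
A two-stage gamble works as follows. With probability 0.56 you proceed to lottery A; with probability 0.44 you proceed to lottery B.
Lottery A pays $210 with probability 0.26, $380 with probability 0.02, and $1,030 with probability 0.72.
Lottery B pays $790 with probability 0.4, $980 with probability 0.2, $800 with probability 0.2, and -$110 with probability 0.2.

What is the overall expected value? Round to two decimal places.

EV(A) = 0.26 × 210 + 0.02 × 380 + 0.72 × 1030 = 54.6 + 7.6 + 741.6 = 803.8
EV(B) = 0.4 × 790 + 0.2 × 980 + 0.2 × 800 + 0.2 × (-110) = 316 + 196 + 160 − 22 = 650
Overall = 0.56 × 803.8 + 0.44 × 650 = 450.128 + 286 = 736.128

$736.13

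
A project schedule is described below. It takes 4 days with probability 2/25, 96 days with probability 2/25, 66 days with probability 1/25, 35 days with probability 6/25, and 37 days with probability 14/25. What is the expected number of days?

39.76 days

EV = 2/25 × 4 + 2/25 × 96 + 1/25 × 66 + 6/25 × 35 + 14/25 × 37 = 0.32 + 7.68 + 2.64 + 8.4 + 20.72 = 39.76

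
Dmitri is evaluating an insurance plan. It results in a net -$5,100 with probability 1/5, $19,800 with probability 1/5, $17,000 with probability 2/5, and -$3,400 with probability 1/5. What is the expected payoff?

$9,060

EV = 1/5 × (-5100) + 1/5 × 19800 + 2/5 × 17000 + 1/5 × (-3400) = -1020 + 3960 + 6800 − 680 = 9060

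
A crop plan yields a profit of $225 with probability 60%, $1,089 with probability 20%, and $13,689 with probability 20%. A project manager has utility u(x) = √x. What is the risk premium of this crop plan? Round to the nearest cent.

E[u] = 0.6·√225 + 0.2·√1089 + 0.2·√13689 = 0.6·15 + 0.2·33 + 0.2·117 = 39
CE = (39)² = 1521
Risk premium = EV − CE = 3090.6 − 1521 = 1569.6

$1,569.60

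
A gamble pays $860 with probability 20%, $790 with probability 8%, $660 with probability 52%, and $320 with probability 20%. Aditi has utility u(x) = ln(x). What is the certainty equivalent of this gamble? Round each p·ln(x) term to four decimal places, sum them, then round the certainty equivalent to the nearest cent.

$610.88

E[u] = 0.2·ln(860) + 0.08·ln(790) + 0.52·ln(660) + 0.2·ln(320) = 1.3514 + 0.5338 + 3.3760 + 1.1537 = 6.4149
CE = e^6.4149 ≈ 610.88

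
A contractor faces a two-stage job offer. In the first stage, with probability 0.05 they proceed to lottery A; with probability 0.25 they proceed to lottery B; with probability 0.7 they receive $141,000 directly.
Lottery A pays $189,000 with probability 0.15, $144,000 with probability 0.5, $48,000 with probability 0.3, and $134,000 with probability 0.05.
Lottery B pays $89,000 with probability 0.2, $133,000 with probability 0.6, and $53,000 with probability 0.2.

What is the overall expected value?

EV(A) = 0.15 × 189000 + 0.5 × 144000 + 0.3 × 48000 + 0.05 × 134000 = 28350 + 72000 + 14400 + 6700 = 121450
EV(B) = 0.2 × 89000 + 0.6 × 133000 + 0.2 × 53000 = 17800 + 79800 + 10600 = 108200
Branch C: 141000 (certain)
Overall = 0.05 × 121450 + 0.25 × 108200 + 0.7 × 141000 = 6072.5 + 27050 + 98700 = 131822.5

$131,822.50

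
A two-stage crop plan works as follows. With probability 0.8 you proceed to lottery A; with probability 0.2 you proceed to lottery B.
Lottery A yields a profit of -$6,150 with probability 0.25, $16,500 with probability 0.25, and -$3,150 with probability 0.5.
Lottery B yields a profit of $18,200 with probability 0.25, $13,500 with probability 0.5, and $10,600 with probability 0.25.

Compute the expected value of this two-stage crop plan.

EV(A) = 0.25 × (-6150) + 0.25 × 16500 + 0.5 × (-3150) = -1537.5 + 4125 − 1575 = 1012.5
EV(B) = 0.25 × 18200 + 0.5 × 13500 + 0.25 × 10600 = 4550 + 6750 + 2650 = 13950
Overall = 0.8 × 1012.5 + 0.2 × 13950 = 810 + 2790 = 3600

$3,600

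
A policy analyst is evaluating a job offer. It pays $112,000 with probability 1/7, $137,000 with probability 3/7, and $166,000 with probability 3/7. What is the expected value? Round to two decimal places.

EV = 1/7 × 112000 + 3/7 × 137000 + 3/7 × 166000 = 16000 + 58714.2857 + 71142.8571 = 145857.1429

$145,857.14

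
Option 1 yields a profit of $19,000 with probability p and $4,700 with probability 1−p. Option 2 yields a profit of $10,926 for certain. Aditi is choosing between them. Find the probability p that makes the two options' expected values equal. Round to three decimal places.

p·19000 + (1−p)·4700 = 10926
14300p + 4700 = 10926
p = (10926 − 4700) / 14300

p = 0.435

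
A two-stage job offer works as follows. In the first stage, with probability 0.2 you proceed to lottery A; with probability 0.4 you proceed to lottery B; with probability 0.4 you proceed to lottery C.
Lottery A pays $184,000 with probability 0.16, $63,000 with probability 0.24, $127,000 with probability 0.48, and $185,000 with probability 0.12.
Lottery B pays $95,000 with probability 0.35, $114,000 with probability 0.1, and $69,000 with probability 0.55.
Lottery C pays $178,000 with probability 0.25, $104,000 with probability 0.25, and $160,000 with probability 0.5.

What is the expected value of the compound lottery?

EV(A) = 0.16 × 184000 + 0.24 × 63000 + 0.48 × 127000 + 0.12 × 185000 = 29440 + 15120 + 60960 + 22200 = 127720
EV(B) = 0.35 × 95000 + 0.1 × 114000 + 0.55 × 69000 = 33250 + 11400 + 37950 = 82600
EV(C) = 0.25 × 178000 + 0.25 × 104000 + 0.5 × 160000 = 44500 + 26000 + 80000 = 150500
Overall = 0.2 × 127720 + 0.4 × 82600 + 0.4 × 150500 = 25544 + 33040 + 60200 = 118784

$118,784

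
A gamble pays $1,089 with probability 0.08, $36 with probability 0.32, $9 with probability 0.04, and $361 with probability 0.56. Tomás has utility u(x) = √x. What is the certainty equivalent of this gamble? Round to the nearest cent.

E[u] = 0.08·√1089 + 0.32·√36 + 0.04·√9 + 0.56·√361 = 0.08·33 + 0.32·6 + 0.04·3 + 0.56·19 = 15.32
CE = (15.32)² = 234.7024

$234.70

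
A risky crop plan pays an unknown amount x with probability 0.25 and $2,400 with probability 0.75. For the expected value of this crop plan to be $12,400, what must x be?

0.25·x + 0.75·2400 = 12400
0.25·x = 12400 − 1800 = 10600
x = 10600 / 0.25 = 42400

x = $42,400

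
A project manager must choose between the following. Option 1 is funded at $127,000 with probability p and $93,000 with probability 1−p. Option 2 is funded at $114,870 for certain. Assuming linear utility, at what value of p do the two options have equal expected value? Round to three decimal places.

p·127000 + (1−p)·93000 = 114870
34000p + 93000 = 114870
p = (114870 − 93000) / 34000

p = 0.643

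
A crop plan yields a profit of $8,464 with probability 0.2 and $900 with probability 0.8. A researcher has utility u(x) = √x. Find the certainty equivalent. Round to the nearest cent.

$1,797.76

E[u] = 0.2·√8464 + 0.8·√900 = 0.2·92 + 0.8·30 = 42.4
CE = (42.4)² = 1797.76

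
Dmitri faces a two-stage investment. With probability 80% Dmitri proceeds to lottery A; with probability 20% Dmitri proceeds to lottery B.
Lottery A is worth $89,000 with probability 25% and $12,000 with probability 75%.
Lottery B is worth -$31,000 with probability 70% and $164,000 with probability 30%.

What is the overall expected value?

$30,500

EV(A) = 0.25 × 89000 + 0.75 × 12000 = 22250 + 9000 = 31250
EV(B) = 0.7 × (-31000) + 0.3 × 164000 = -21700 + 49200 = 27500
Overall = 0.8 × 31250 + 0.2 × 27500 = 25000 + 5500 = 30500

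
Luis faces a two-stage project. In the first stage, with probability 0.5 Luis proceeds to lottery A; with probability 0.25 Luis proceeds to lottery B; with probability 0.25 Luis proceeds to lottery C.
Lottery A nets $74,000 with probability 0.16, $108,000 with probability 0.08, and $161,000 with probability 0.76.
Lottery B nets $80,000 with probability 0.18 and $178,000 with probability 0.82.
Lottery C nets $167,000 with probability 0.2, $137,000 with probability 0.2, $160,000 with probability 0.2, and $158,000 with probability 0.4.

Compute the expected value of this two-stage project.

$150,510

EV(A) = 0.16 × 74000 + 0.08 × 108000 + 0.76 × 161000 = 11840 + 8640 + 122360 = 142840
EV(B) = 0.18 × 80000 + 0.82 × 178000 = 14400 + 145960 = 160360
EV(C) = 0.2 × 167000 + 0.2 × 137000 + 0.2 × 160000 + 0.4 × 158000 = 33400 + 27400 + 32000 + 63200 = 156000
Overall = 0.5 × 142840 + 0.25 × 160360 + 0.25 × 156000 = 71420 + 40090 + 39000 = 150510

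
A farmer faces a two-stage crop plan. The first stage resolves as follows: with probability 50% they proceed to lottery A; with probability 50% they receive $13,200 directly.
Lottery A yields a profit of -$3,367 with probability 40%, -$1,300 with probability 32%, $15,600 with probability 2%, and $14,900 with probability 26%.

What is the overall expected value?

$7,811.60

EV(A) = 0.4 × (-3367) + 0.32 × (-1300) + 0.02 × 15600 + 0.26 × 14900 = -1346.8 − 416 + 312 + 3874 = 2423.2
Branch B: 13200 (certain)
Overall = 0.5 × 2423.2 + 0.5 × 13200 = 1211.6 + 6600 = 7811.6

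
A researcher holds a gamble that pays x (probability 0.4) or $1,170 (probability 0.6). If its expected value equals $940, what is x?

x = $595

0.4·x + 0.6·1170 = 940
0.4·x = 940 − 702 = 238
x = 238 / 0.4 = 595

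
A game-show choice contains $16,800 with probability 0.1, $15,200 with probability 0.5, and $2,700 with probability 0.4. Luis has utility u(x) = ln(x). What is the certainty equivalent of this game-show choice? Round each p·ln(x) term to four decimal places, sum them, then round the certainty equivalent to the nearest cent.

$7,690.95

E[u] = 0.1·ln(16800) + 0.5·ln(15200) + 0.4·ln(2700) = 0.9729 + 4.8145 + 3.1604 = 8.9478
CE = e^8.9478 ≈ 7690.95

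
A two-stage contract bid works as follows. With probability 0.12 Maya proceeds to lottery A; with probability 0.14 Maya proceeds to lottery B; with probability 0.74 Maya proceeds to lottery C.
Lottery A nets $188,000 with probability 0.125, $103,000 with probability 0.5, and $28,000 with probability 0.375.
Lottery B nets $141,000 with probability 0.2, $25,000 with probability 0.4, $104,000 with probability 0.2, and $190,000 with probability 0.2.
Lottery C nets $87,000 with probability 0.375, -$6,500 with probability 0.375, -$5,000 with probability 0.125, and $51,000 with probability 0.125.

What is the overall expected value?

$50,433.75

EV(A) = 0.125 × 188000 + 0.5 × 103000 + 0.375 × 28000 = 23500 + 51500 + 10500 = 85500
EV(B) = 0.2 × 141000 + 0.4 × 25000 + 0.2 × 104000 + 0.2 × 190000 = 28200 + 10000 + 20800 + 38000 = 97000
EV(C) = 0.375 × 87000 + 0.375 × (-6500) + 0.125 × (-5000) + 0.125 × 51000 = 32625 − 2437.5 − 625 + 6375 = 35937.5
Overall = 0.12 × 85500 + 0.14 × 97000 + 0.74 × 35937.5 = 10260 + 13580 + 26593.75 = 50433.75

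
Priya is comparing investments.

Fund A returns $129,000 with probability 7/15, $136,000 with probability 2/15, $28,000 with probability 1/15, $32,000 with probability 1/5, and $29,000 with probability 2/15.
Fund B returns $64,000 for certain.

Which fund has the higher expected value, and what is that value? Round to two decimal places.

Fund A = 7/15 × 129000 + 2/15 × 136000 + 1/15 × 28000 + 1/5 × 32000 + 2/15 × 29000 = 60200 + 18133.3333 + 1866.6667 + 6400 + 3866.6667 = 90466.6667
Fund B: 64000 (certain)

Fund A ($90,466.67)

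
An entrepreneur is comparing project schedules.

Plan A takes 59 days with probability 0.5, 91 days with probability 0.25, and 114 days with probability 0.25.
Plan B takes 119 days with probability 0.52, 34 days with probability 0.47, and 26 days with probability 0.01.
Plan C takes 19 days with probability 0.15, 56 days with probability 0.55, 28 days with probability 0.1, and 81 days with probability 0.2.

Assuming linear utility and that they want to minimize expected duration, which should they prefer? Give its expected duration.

Plan A = 0.5 × 59 + 0.25 × 91 + 0.25 × 114 = 29.5 + 22.75 + 28.5 = 80.75
Plan B = 0.52 × 119 + 0.47 × 34 + 0.01 × 26 = 61.88 + 15.98 + 0.26 = 78.12
Plan C = 0.15 × 19 + 0.55 × 56 + 0.1 × 28 + 0.2 × 81 = 2.85 + 30.8 + 2.8 + 16.2 = 52.65

Plan C (52.65 days)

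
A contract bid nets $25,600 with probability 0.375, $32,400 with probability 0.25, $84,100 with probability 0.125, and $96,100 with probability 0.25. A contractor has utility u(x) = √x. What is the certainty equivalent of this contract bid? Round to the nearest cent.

$47,851.56

E[u] = 0.375·√25600 + 0.25·√32400 + 0.125·√84100 + 0.25·√96100 = 0.375·160 + 0.25·180 + 0.125·290 + 0.25·310 = 218.75
CE = (218.75)² = 47851.5625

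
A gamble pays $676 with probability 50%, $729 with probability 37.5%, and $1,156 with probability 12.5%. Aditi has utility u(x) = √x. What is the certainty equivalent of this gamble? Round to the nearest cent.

E[u] = 0.5·√676 + 0.375·√729 + 0.125·√1156 = 0.5·26 + 0.375·27 + 0.125·34 = 27.375
CE = (27.375)² = 749.390625

$749.39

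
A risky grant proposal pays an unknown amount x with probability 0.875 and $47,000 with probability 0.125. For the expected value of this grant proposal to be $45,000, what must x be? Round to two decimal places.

0.875·x + 0.125·47000 = 45000
0.875·x = 45000 − 5875 = 39125
x = 39125 / 0.875 = 44714.2857

x = $44,714.29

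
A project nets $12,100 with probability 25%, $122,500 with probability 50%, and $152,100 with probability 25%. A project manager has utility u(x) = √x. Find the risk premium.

E[u] = 0.25·√12100 + 0.5·√122500 + 0.25·√152100 = 0.25·110 + 0.5·350 + 0.25·390 = 300
CE = (300)² = 90000
Risk premium = EV − CE = 102300 − 90000 = 12300

$12,300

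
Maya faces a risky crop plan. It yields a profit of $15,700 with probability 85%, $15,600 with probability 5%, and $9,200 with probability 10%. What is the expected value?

EV = 0.85 × 15700 + 0.05 × 15600 + 0.1 × 9200 = 13345 + 780 + 920 = 15045

$15,045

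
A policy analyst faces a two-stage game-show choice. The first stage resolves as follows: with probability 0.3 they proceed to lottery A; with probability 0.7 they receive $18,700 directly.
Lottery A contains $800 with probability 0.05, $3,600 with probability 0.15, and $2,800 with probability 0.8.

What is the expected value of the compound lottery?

EV(A) = 0.05 × 800 + 0.15 × 3600 + 0.8 × 2800 = 40 + 540 + 2240 = 2820
Branch B: 18700 (certain)
Overall = 0.3 × 2820 + 0.7 × 18700 = 846 + 13090 = 13936

$13,936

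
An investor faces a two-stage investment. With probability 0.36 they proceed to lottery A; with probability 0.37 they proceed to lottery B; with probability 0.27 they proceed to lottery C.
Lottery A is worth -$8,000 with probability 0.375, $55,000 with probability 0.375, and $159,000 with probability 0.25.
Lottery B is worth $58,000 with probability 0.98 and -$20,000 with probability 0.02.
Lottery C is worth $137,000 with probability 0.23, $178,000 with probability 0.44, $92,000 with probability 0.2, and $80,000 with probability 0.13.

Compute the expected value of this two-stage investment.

EV(A) = 0.375 × (-8000) + 0.375 × 55000 + 0.25 × 159000 = -3000 + 20625 + 39750 = 57375
EV(B) = 0.98 × 58000 + 0.02 × (-20000) = 56840 − 400 = 56440
EV(C) = 0.23 × 137000 + 0.44 × 178000 + 0.2 × 92000 + 0.13 × 80000 = 31510 + 78320 + 18400 + 10400 = 138630
Overall = 0.36 × 57375 + 0.37 × 56440 + 0.27 × 138630 = 20655 + 20882.8 + 37430.1 = 78967.9

$78,967.90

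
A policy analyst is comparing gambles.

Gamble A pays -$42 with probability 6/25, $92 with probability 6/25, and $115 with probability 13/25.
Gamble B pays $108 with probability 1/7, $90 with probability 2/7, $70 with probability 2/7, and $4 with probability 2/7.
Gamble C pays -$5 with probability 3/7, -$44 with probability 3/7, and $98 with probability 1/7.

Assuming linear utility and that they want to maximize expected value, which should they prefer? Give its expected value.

Gamble A = 6/25 × (-42) + 6/25 × 92 + 13/25 × 115 = -10.08 + 22.08 + 59.8 = 71.8
Gamble B = 1/7 × 108 + 2/7 × 90 + 2/7 × 70 + 2/7 × 4 = 15.4286 + 25.7143 + 20 + 1.1429 = 62.2857
Gamble C = 3/7 × (-5) + 3/7 × (-44) + 1/7 × 98 = -2.1429 − 18.8571 + 14 = -7

Gamble A ($71.80)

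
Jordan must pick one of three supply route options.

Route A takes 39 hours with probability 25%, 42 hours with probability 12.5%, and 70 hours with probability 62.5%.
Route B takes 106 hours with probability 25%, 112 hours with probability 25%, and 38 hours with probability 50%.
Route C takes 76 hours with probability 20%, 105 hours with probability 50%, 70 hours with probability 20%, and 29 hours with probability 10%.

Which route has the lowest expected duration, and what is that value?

Route A = 0.25 × 39 + 0.125 × 42 + 0.625 × 70 = 9.75 + 5.25 + 43.75 = 58.75
Route B = 0.25 × 106 + 0.25 × 112 + 0.5 × 38 = 26.5 + 28 + 19 = 73.5
Route C = 0.2 × 76 + 0.5 × 105 + 0.2 × 70 + 0.1 × 29 = 15.2 + 52.5 + 14 + 2.9 = 84.6

Route A (58.75 hours)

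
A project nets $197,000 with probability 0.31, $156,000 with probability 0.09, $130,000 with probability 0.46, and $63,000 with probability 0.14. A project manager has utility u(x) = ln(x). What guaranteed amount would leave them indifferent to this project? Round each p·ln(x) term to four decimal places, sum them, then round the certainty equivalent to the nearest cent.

$135,821.93

E[u] = 0.31·ln(197000) + 0.09·ln(156000) + 0.46·ln(130000) + 0.14·ln(63000) = 3.7792 + 1.0762 + 5.4166 + 1.5471 = 11.8191
CE = e^11.8191 ≈ 135821.93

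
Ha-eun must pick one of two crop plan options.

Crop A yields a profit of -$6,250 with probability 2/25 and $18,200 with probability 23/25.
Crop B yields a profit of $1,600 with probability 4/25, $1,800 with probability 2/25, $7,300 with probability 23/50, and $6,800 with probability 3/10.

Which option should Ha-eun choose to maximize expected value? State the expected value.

Crop A ($16,244)

Crop A = 2/25 × (-6250) + 23/25 × 18200 = -500 + 16744 = 16244
Crop B = 4/25 × 1600 + 2/25 × 1800 + 23/50 × 7300 + 3/10 × 6800 = 256 + 144 + 3358 + 2040 = 5798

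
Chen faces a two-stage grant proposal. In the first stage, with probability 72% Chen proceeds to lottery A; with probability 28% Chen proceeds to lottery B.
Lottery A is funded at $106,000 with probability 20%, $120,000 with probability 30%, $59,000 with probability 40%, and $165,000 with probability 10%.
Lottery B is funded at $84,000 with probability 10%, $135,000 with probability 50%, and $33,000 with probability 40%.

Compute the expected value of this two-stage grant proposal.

$95,004

EV(A) = 0.2 × 106000 + 0.3 × 120000 + 0.4 × 59000 + 0.1 × 165000 = 21200 + 36000 + 23600 + 16500 = 97300
EV(B) = 0.1 × 84000 + 0.5 × 135000 + 0.4 × 33000 = 8400 + 67500 + 13200 = 89100
Overall = 0.72 × 97300 + 0.28 × 89100 = 70056 + 24948 = 95004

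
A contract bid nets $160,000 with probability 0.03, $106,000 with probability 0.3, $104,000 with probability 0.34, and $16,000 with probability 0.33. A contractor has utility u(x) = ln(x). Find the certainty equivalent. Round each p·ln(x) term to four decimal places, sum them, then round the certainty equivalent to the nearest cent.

$57,130.88

E[u] = 0.03·ln(160000) + 0.3·ln(106000) + 0.34·ln(104000) + 0.33·ln(16000) = 0.3595 + 3.4714 + 3.9277 + 3.1945 = 10.9531
CE = e^10.9531 ≈ 57130.88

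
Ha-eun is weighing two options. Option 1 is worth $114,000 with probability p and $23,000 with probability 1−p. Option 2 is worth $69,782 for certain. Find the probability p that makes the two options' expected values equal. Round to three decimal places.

p·114000 + (1−p)·23000 = 69782
91000p + 23000 = 69782
p = (69782 − 23000) / 91000

p = 0.514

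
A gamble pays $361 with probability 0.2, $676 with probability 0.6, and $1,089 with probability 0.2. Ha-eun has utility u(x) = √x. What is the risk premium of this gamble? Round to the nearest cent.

E[u] = 0.2·√361 + 0.6·√676 + 0.2·√1089 = 0.2·19 + 0.6·26 + 0.2·33 = 26
CE = (26)² = 676
Risk premium = EV − CE = 695.6 − 676 = 19.6

$19.60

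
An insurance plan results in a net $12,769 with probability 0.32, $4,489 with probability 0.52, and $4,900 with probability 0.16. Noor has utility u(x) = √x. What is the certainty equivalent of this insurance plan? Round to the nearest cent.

$6,756.84

E[u] = 0.32·√12769 + 0.52·√4489 + 0.16·√4900 = 0.32·113 + 0.52·67 + 0.16·70 = 82.2
CE = (82.2)² = 6756.84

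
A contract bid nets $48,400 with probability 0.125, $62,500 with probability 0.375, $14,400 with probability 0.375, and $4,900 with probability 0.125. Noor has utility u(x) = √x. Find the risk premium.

$4,875

E[u] = 0.125·√48400 + 0.375·√62500 + 0.375·√14400 + 0.125·√4900 = 0.125·220 + 0.375·250 + 0.375·120 + 0.125·70 = 175
CE = (175)² = 30625
Risk premium = EV − CE = 35500 − 30625 = 4875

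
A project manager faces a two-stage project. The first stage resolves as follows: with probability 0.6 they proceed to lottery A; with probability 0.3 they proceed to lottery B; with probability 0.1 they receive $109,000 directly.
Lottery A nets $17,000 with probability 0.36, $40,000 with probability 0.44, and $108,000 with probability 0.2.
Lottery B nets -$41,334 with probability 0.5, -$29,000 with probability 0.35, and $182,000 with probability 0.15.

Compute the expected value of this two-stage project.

EV(A) = 0.36 × 17000 + 0.44 × 40000 + 0.2 × 108000 = 6120 + 17600 + 21600 = 45320
EV(B) = 0.5 × (-41334) + 0.35 × (-29000) + 0.15 × 182000 = -20667 − 10150 + 27300 = -3517
Branch C: 109000 (certain)
Overall = 0.6 × 45320 + 0.3 × (-3517) + 0.1 × 109000 = 27192 − 1055.1 + 10900 = 37036.9

$37,036.90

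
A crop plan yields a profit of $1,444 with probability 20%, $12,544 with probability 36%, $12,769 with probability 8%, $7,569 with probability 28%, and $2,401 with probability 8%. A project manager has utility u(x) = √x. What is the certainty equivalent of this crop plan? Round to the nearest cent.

$7,265.86

E[u] = 0.2·√1444 + 0.36·√12544 + 0.08·√12769 + 0.28·√7569 + 0.08·√2401 = 0.2·38 + 0.36·112 + 0.08·113 + 0.28·87 + 0.08·49 = 85.24
CE = (85.24)² = 7265.8576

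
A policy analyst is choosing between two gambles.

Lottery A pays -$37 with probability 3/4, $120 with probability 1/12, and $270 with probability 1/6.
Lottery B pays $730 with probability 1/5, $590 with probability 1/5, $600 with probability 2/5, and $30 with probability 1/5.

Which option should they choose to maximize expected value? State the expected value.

Lottery B ($510)

Lottery A = 3/4 × (-37) + 1/12 × 120 + 1/6 × 270 = -27.75 + 10 + 45 = 27.25
Lottery B = 1/5 × 730 + 1/5 × 590 + 2/5 × 600 + 1/5 × 30 = 146 + 118 + 240 + 6 = 510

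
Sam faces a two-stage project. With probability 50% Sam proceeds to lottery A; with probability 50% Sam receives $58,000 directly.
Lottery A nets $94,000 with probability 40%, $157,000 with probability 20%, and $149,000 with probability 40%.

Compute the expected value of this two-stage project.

$93,300

EV(A) = 0.4 × 94000 + 0.2 × 157000 + 0.4 × 149000 = 37600 + 31400 + 59600 = 128600
Branch B: 58000 (certain)
Overall = 0.5 × 128600 + 0.5 × 58000 = 64300 + 29000 = 93300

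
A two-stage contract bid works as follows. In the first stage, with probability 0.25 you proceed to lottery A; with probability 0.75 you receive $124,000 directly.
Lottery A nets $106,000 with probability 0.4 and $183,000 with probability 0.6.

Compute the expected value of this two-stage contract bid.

EV(A) = 0.4 × 106000 + 0.6 × 183000 = 42400 + 109800 = 152200
Branch B: 124000 (certain)
Overall = 0.25 × 152200 + 0.75 × 124000 = 38050 + 93000 = 131050

$131,050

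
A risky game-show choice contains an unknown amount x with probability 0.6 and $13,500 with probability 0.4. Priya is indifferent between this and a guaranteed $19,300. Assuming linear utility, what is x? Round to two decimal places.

0.6·x + 0.4·13500 = 19300
0.6·x = 19300 − 5400 = 13900
x = 13900 / 0.6 = 23166.6667

x = $23,166.67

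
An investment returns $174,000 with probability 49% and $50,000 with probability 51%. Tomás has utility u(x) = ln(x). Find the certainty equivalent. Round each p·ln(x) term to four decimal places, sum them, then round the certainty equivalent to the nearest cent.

$92,115.64

E[u] = 0.49·ln(174000) + 0.51·ln(50000) = 5.9127 + 5.5181 = 11.4308
CE = e^11.4308 ≈ 92115.64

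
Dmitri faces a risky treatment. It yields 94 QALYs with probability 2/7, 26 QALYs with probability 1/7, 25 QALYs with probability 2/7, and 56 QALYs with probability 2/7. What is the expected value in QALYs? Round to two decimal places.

53.71 QALYs

EV = 2/7 × 94 + 1/7 × 26 + 2/7 × 25 + 2/7 × 56 = 26.8571 + 3.7143 + 7.1429 + 16 = 53.7143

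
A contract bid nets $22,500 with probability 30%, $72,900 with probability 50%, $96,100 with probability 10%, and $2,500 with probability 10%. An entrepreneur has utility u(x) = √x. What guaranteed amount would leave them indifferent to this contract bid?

$46,656

E[u] = 0.3·√22500 + 0.5·√72900 + 0.1·√96100 + 0.1·√2500 = 0.3·150 + 0.5·270 + 0.1·310 + 0.1·50 = 216
CE = (216)² = 46656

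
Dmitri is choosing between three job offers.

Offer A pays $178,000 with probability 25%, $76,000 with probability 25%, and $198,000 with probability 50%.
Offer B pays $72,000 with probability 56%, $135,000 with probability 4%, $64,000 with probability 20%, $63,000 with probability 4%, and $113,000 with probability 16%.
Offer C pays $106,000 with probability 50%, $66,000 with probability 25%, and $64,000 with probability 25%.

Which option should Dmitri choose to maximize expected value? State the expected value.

Offer A = 0.25 × 178000 + 0.25 × 76000 + 0.5 × 198000 = 44500 + 19000 + 99000 = 162500
Offer B = 0.56 × 72000 + 0.04 × 135000 + 0.2 × 64000 + 0.04 × 63000 + 0.16 × 113000 = 40320 + 5400 + 12800 + 2520 + 18080 = 79120
Offer C = 0.5 × 106000 + 0.25 × 66000 + 0.25 × 64000 = 53000 + 16500 + 16000 = 85500

Offer A ($162,500)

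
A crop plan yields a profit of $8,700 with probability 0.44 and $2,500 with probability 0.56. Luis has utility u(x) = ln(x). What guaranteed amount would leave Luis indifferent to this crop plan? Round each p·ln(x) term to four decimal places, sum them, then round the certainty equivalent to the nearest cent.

E[u] = 0.44·ln(8700) + 0.56·ln(2500) = 3.9913 + 4.3815 = 8.3728
CE = e^8.3728 ≈ 4327.74

$4,327.74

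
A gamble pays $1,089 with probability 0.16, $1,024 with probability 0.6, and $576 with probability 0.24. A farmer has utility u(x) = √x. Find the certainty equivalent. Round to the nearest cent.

E[u] = 0.16·√1089 + 0.6·√1024 + 0.24·√576 = 0.16·33 + 0.6·32 + 0.24·24 = 30.24
CE = (30.24)² = 914.4576

$914.46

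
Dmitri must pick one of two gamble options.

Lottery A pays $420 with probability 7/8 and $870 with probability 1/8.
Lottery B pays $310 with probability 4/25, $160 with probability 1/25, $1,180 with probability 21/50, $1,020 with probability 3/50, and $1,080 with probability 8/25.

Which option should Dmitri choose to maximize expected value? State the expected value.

Lottery A = 7/8 × 420 + 1/8 × 870 = 367.5 + 108.75 = 476.25
Lottery B = 4/25 × 310 + 1/25 × 160 + 21/50 × 1180 + 3/50 × 1020 + 8/25 × 1080 = 49.6 + 6.4 + 495.6 + 61.2 + 345.6 = 958.4

Lottery B ($958.40)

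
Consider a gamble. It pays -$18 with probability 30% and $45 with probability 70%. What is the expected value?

$26.10

EV = 0.3 × (-18) + 0.7 × 45 = -5.4 + 31.5 = 26.1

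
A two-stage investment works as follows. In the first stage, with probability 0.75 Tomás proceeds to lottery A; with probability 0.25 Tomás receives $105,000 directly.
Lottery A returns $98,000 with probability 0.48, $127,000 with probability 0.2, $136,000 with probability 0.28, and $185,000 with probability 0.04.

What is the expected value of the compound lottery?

$114,690

EV(A) = 0.48 × 98000 + 0.2 × 127000 + 0.28 × 136000 + 0.04 × 185000 = 47040 + 25400 + 38080 + 7400 = 117920
Branch B: 105000 (certain)
Overall = 0.75 × 117920 + 0.25 × 105000 = 88440 + 26250 = 114690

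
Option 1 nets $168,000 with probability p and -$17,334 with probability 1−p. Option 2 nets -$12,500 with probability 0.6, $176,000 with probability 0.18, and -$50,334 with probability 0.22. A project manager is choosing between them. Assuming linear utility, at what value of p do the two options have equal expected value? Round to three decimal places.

p = 0.164

EV(Option 2) = 0.6 × (-12500) + 0.18 × 176000 + 0.22 × (-50334) = -7500 + 31680 − 11073.48 = 13106.52
p·168000 + (1−p)·(-17334) = 13106.52
185334p − 17334 = 13106.52
p = (13106.52 + 17334) / 185334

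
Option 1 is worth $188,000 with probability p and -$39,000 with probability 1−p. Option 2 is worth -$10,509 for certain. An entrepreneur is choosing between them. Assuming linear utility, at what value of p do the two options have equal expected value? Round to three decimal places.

p = 0.126

p·188000 + (1−p)·(-39000) = -10509
227000p − 39000 = -10509
p = (-10509 + 39000) / 227000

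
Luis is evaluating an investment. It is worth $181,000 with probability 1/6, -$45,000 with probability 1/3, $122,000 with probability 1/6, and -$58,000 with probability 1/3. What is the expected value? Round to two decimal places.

EV = 1/6 × 181000 + 1/3 × (-45000) + 1/6 × 122000 + 1/3 × (-58000) = 30166.6667 − 15000 + 20333.3333 − 19333.3333 = 16166.6667

$16,166.67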